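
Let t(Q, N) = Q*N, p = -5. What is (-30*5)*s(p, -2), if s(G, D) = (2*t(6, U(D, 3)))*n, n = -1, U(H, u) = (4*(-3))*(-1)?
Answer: 21600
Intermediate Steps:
U(H, u) = 12 (U(H, u) = -12*(-1) = 12)
t(Q, N) = N*Q
s(G, D) = -144 (s(G, D) = (2*(12*6))*(-1) = (2*72)*(-1) = 144*(-1) = -144)
(-30*5)*s(p, -2) = -30*5*(-144) = -150*(-144) = 21600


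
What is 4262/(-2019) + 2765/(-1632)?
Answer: -4179373/1098336 ≈ -3.8052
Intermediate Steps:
4262/(-2019) + 2765/(-1632) = 4262*(-1/2019) + 2765*(-1/1632) = -4262/2019 - 2765/1632 = -4179373/1098336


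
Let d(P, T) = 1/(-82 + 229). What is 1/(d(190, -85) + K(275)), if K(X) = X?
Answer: 147/40426 ≈ 0.0036363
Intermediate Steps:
d(P, T) = 1/147
1/(d(190, -85) + K(275)) = 1/(1/147 + 275) = 1/(40426/147) = 147/40426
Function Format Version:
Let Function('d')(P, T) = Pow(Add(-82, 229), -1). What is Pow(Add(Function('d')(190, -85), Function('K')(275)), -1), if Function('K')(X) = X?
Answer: Rational(147, 40426) ≈ 0.0036363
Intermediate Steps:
Function('d')(P, T) = Rational(1, 147) (Function('d')(P, T) = Pow(147, -1) = Rational(1, 147))
Pow(Add(Function('d')(190, -85), Function('K')(275)), -1) = Pow(Add(Rational(1, 147), 275), -1) = Pow(Rational(40426, 147), -1) = Rational(147, 40426)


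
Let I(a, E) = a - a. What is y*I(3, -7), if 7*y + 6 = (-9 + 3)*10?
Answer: 0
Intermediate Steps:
I(a, E) = 0
y = -66/7 (y = -6/7 + ((-9 + 3)*10)/7 = -6/7 + (-6*10)/7 = -6/7 + (⅐)*(-60) = -6/7 - 60/7 = -66/7 ≈ -9.4286)
y*I(3, -7) = -66/7*0 = 0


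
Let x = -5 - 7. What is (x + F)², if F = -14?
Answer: 676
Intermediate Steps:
x = -12
(x + F)² = (-12 - 14)² = (-26)² = 676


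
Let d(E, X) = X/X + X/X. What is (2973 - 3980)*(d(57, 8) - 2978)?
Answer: 2996832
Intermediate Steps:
d(E, X) = 2 (d(E, X) = 1 + 1 = 2)
(2973 - 3980)*(d(57, 8) - 2978) = (2973 - 3980)*(2 - 2978) = -1007*(-2976) = 2996832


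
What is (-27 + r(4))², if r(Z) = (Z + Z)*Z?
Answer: 25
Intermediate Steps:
r(Z) = 2*Z² (r(Z) = (2*Z)*Z = 2*Z²)
(-27 + r(4))² = (-27 + 2*4²)² = (-27 + 2*16)² = (-27 + 32)² = 5² = 25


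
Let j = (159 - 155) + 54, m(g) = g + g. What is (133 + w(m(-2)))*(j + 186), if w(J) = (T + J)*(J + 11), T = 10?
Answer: 42700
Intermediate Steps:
m(g) = 2*g
w(J) = (10 + J)*(11 + J) (w(J) = (10 + J)*(J + 11) = (10 + J)*(11 + J))
j = 58 (j = 4 + 54 = 58)
(133 + w(m(-2)))*(j + 186) = (133 + (110 + (2*(-2))² + 21*(2*(-2))))*(58 + 186) = (133 + (110 + (-4)² + 21*(-4)))*244 = (133 + (110 + 16 - 84))*244 = (133 + 42)*244 = 175*244 = 42700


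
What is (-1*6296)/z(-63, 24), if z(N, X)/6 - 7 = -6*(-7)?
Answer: -3148/147 ≈ -21.415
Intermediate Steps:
z(N, X) = 294 (z(N, X) = 42 + 6*(-6*(-7)) = 42 + 6*42 = 42 + 252 = 294)
(-1*6296)/z(-63, 24) = -1*6296/294 = -6296*1/294 = -3148/147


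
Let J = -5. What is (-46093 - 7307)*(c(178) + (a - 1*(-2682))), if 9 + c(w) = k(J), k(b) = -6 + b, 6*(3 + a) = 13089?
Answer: -258482700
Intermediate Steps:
a = 4357/2 (a = -3 + (⅙)*13089 = -3 + 4363/2 = 4357/2 ≈ 2178.5)
c(w) = -20 (c(w) = -9 + (-6 - 5) = -9 - 11 = -20)
(-46093 - 7307)*(c(178) + (a - 1*(-2682))) = (-46093 - 7307)*(-20 + (4357/2 - 1*(-2682))) = -53400*(-20 + (4357/2 + 2682)) = -53400*(-20 + 9721/2) = -53400*9681/2 = -258482700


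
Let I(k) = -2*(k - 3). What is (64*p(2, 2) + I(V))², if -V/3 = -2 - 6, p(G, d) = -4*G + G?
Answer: 181476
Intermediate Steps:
p(G, d) = -3*G
V = 24 (V = -3*(-2 - 6) = -3*(-8) = 24)
I(k) = 6 - 2*k (I(k) = -2*(-3 + k) = 6 - 2*k)
(64*p(2, 2) + I(V))² = (64*(-3*2) + (6 - 2*24))² = (64*(-6) + (6 - 48))² = (-384 - 42)² = (-426)² = 181476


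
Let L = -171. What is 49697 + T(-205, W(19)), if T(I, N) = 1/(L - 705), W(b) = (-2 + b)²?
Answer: 43534571/876 ≈ 49697.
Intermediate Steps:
T(I, N) = -1/876 (T(I, N) = 1/(-171 - 705) = 1/(-876) = -1/876)
49697 + T(-205, W(19)) = 49697 - 1/876 = 43534571/876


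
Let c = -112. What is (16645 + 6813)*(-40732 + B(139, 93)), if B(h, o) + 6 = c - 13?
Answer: -958564254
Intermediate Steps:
B(h, o) = -131 (B(h, o) = -6 + (-112 - 13) = -6 - 125 = -131)
(16645 + 6813)*(-40732 + B(139, 93)) = (16645 + 6813)*(-40732 - 131) = 23458*(-40863) = -958564254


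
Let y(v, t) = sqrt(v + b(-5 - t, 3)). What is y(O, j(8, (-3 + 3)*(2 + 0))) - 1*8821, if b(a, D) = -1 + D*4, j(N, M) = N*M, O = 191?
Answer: -8821 + sqrt(202) ≈ -8806.8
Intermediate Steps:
j(N, M) = M*N
b(a, D) = -1 + 4*D
y(v, t) = sqrt(11 + v) (y(v, t) = sqrt(v + (-1 + 4*3)) = sqrt(v + (-1 + 12)) = sqrt(v + 11) = sqrt(11 + v))
y(O, j(8, (-3 + 3)*(2 + 0))) - 1*8821 = sqrt(11 + 191) - 1*8821 = sqrt(202) - 8821 = -8821 + sqrt(202)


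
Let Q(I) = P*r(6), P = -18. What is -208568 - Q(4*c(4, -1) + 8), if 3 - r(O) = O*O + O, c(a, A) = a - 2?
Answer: -209270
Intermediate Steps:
c(a, A) = -2 + a
r(O) = 3 - O - O² (r(O) = 3 - (O*O + O) = 3 - (O² + O) = 3 - (O + O²) = 3 + (-O - O²) = 3 - O - O²)
Q(I) = 702 (Q(I) = -18*(3 - 1*6 - 1*6²) = -18*(3 - 6 - 1*36) = -18*(3 - 6 - 36) = -18*(-39) = 702)
-208568 - Q(4*c(4, -1) + 8) = -208568 - 1*702 = -208568 - 702 = -209270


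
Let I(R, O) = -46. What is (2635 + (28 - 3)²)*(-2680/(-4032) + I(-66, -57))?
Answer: -18621935/126 ≈ -1.4779e+5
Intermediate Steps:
(2635 + (28 - 3)²)*(-2680/(-4032) + I(-66, -57)) = (2635 + (28 - 3)²)*(-2680/(-4032) - 46) = (2635 + 25²)*(-2680*(-1/4032) - 46) = (2635 + 625)*(335/504 - 46) = 3260*(-22849/504) = -18621935/126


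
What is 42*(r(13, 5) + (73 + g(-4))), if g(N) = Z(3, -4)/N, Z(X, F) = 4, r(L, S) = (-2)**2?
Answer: 3192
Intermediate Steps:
r(L, S) = 4
g(N) = 4/N
42*(r(13, 5) + (73 + g(-4))) = 42*(4 + (73 + 4/(-4))) = 42*(4 + (73 + 4*(-1/4))) = 42*(4 + (73 - 1)) = 42*(4 + 72) = 42*76 = 3192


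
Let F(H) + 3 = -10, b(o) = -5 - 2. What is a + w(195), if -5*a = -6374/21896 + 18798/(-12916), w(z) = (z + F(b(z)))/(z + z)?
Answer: 432680491/530266380 ≈ 0.81597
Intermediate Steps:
b(o) = -7
F(H) = -13 (F(H) = -3 - 10 = -13)
w(z) = (-13 + z)/(2*z) (w(z) = (z - 13)/(z + z) = (-13 + z)/((2*z)) = (-13 + z)*(1/(2*z)) = (-13 + z)/(2*z))
a = 61740949/176755460 (a = -(-6374/21896 + 18798/(-12916))/5 = -(-6374*1/21896 + 18798*(-1/12916))/5 = -(-3187/10948 - 9399/6458)/5 = -1/5*(-61740949/35351092) = 61740949/176755460 ≈ 0.34930)
a + w(195) = 61740949/176755460 + (1/2)*(-13 + 195)/195 = 61740949/176755460 + (1/2)*(1/195)*182 = 61740949/176755460 + 7/15 = 432680491/530266380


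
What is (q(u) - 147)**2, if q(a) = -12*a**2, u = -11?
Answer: 2556801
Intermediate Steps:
(q(u) - 147)**2 = (-12*(-11)**2 - 147)**2 = (-12*121 - 147)**2 = (-1452 - 147)**2 = (-1599)**2 = 2556801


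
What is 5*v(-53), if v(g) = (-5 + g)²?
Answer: 16820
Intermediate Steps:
5*v(-53) = 5*(-5 - 53)² = 5*(-58)² = 5*3364 = 16820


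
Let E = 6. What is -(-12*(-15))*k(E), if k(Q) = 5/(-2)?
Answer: 450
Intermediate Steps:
k(Q) = -5/2 (k(Q) = 5*(-1/2) = -5/2)
-(-12*(-15))*k(E) = -(-12*(-15))*(-5)/2 = -180*(-5)/2 = -1*(-450) = 450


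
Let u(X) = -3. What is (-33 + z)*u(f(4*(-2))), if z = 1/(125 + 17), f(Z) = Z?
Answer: 14055/142 ≈ 98.979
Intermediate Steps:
z = 1/142 ≈ 0.0070423
(-33 + z)*u(f(4*(-2))) = (-33 + 1/142)*(-3) = -4685/142*(-3) = 14055/142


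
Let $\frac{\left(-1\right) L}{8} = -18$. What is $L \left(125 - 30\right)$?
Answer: $13680$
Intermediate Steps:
$L = 144$ ($L = \left(-8\right) \left(-18\right) = 144$)
$L \left(125 - 30\right) = 144 \left(125 - 30\right) = 144 \cdot 95 = 13680$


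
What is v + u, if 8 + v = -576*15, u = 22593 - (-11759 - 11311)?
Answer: 37015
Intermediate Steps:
u = 45663 (u = 22593 - 1*(-23070) = 22593 + 23070 = 45663)
v = -8648 (v = -8 - 576*15 = -8 - 8640 = -8648)
v + u = -8648 + 45663 = 37015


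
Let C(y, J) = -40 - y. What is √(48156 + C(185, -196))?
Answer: √47931 ≈ 218.93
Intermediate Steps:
√(48156 + C(185, -196)) = √(48156 + (-40 - 1*185)) = √(48156 + (-40 - 185)) = √(48156 - 225) = √47931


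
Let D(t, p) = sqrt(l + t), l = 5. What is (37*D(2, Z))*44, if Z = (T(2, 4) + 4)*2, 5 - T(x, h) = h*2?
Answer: 1628*sqrt(7) ≈ 4307.3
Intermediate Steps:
T(x, h) = 5 - 2*h (T(x, h) = 5 - h*2 = 5 - 2*h)
Z = 2 (Z = ((5 - 2*4) + 4)*2 = ((5 - 8) + 4)*2 = (-3 + 4)*2 = 1*2 = 2)
D(t, p) = sqrt(5 + t)
(37*D(2, Z))*44 = (37*sqrt(5 + 2))*44 = (37*sqrt(7))*44 = 1628*sqrt(7)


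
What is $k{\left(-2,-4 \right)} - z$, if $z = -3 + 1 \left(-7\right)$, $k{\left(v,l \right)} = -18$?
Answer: $-8$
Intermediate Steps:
$z = -10$ ($z = -3 - 7 = -10$)
$k{\left(-2,-4 \right)} - z = -18 - -10 = -18 + 10 = -8$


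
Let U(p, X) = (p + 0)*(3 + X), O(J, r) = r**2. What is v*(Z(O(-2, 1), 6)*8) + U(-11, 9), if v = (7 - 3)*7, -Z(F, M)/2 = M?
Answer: -2820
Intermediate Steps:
U(p, X) = p*(3 + X)
Z(F, M) = -2*M
v = 28 (v = 4*7 = 28)
v*(Z(O(-2, 1), 6)*8) + U(-11, 9) = 28*(-2*6*8) - 11*(3 + 9) = 28*(-12*8) - 11*12 = 28*(-96) - 132 = -2688 - 132 = -2820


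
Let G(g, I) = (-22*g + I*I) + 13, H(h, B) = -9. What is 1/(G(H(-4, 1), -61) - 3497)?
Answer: 1/435 ≈ 0.0022989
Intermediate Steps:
G(g, I) = 13 + I² - 22*g (G(g, I) = (-22*g + I²) + 13 = (I² - 22*g) + 13 = 13 + I² - 22*g)
1/(G(H(-4, 1), -61) - 3497) = 1/((13 + (-61)² - 22*(-9)) - 3497) = 1/((13 + 3721 + 198) - 3497) = 1/(3932 - 3497) = 1/435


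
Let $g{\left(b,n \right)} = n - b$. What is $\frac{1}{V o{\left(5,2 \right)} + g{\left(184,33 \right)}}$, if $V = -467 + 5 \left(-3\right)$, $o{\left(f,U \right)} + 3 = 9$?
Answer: $- \frac{1}{3043} \approx -0.00032862$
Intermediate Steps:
$o{\left(f,U \right)} = 6$ ($o{\left(f,U \right)} = -3 + 9 = 6$)
$V = -482$ ($V = -467 - 15 = -482$)
$\frac{1}{V o{\left(5,2 \right)} + g{\left(184,33 \right)}} = \frac{1}{\left(-482\right) 6 + \left(33 - 184\right)} = \frac{1}{-2892 + \left(33 - 184\right)} = \frac{1}{-2892 - 151} = \frac{1}{-3043} = - \frac{1}{3043}$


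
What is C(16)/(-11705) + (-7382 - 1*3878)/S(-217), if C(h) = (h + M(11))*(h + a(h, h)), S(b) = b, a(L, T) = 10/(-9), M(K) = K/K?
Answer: 1185690374/22859865 ≈ 51.868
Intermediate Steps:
M(K) = 1
a(L, T) = -10/9 (a(L, T) = 10*(-⅑) = -10/9)
C(h) = (1 + h)*(-10/9 + h) (C(h) = (h + 1)*(h - 10/9) = (1 + h)*(-10/9 + h))
C(16)/(-11705) + (-7382 - 1*3878)/S(-217) = (-10/9 + 16² - ⅑*16)/(-11705) + (-7382 - 1*3878)/(-217) = (-10/9 + 256 - 16/9)*(-1/11705) + (-7382 - 3878)*(-1/217) = (2278/9)*(-1/11705) - 11260*(-1/217) = -2278/105345 + 11260/217 = 1185690374/22859865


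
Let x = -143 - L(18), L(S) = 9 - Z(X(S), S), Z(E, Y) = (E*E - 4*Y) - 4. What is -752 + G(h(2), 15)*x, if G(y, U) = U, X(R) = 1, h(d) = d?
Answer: -4157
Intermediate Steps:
Z(E, Y) = -4 + E² - 4*Y (Z(E, Y) = (E² - 4*Y) - 4 = -4 + E² - 4*Y)
L(S) = 12 + 4*S (L(S) = 9 - (-4 + 1² - 4*S) = 9 - (-4 + 1 - 4*S) = 9 - (-3 - 4*S) = 9 + (3 + 4*S) = 12 + 4*S)
x = -227 (x = -143 - (12 + 4*18) = -143 - (12 + 72) = -143 - 1*84 = -143 - 84 = -227)
-752 + G(h(2), 15)*x = -752 + 15*(-227) = -752 - 3405 = -4157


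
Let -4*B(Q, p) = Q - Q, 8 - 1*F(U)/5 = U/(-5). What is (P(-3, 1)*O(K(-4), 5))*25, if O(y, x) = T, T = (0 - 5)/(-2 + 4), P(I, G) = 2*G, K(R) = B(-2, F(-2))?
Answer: -125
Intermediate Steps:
F(U) = 40 + U (F(U) = 40 - 5*U/(-5) = 40 - 5*U*(-1)/5 = 40 - (-1)*U = 40 + U)
B(Q, p) = 0 (B(Q, p) = -(Q - Q)/4 = -¼*0 = 0)
K(R) = 0
T = -5/2 ≈ -2.5000
O(y, x) = -5/2
(P(-3, 1)*O(K(-4), 5))*25 = ((2*1)*(-5/2))*25 = (2*(-5/2))*25 = -5*25 = -125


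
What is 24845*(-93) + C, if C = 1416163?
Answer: -894422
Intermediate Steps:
24845*(-93) + C = 24845*(-93) + 1416163 = -2310585 + 1416163 = -894422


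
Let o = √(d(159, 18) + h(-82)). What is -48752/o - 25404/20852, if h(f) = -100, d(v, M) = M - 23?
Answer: -6351/5213 + 48752*I*√105/105 ≈ -1.2183 + 4757.7*I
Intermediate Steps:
d(v, M) = -23 + M
o = I*√105 (o = √((-23 + 18) - 100) = √(-5 - 100) = √(-105) = I*√105 ≈ 10.247*I)
-48752/o - 25404/20852 = -48752*(-I*√105/105) - 25404/20852 = -(-48752)*I*√105/105 - 25404*1/20852 = 48752*I*√105/105 - 6351/5213 = -6351/5213 + 48752*I*√105/105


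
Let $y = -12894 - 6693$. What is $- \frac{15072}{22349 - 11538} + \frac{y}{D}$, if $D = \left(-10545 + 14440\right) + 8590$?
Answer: $- \frac{399928977}{134975335} \approx -2.963$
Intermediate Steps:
$D = 12485$ ($D = 3895 + 8590 = 12485$)
$y = -19587$ ($y = -12894 - 6693 = -19587$)
$- \frac{15072}{22349 - 11538} + \frac{y}{D} = - \frac{15072}{22349 - 11538} - \frac{19587}{12485} = - \frac{15072}{10811} - \frac{19587}{12485} = - \frac{399928977}{134975335}$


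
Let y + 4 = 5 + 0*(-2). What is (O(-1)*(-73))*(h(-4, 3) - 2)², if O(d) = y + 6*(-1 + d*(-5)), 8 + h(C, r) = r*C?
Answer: -883300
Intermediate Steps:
y = 1 (y = -4 + (5 + 0*(-2)) = -4 + (5 + 0) = -4 + 5 = 1)
h(C, r) = -8 + C*r (h(C, r) = -8 + r*C = -8 + C*r)
O(d) = -5 - 30*d (O(d) = 1 + 6*(-1 + d*(-5)) = 1 + 6*(-1 - 5*d) = 1 + (-6 - 30*d) = -5 - 30*d)
(O(-1)*(-73))*(h(-4, 3) - 2)² = ((-5 - 30*(-1))*(-73))*((-8 - 4*3) - 2)² = ((-5 + 30)*(-73))*((-8 - 12) - 2)² = (25*(-73))*(-20 - 2)² = -1825*(-22)² = -1825*484 = -883300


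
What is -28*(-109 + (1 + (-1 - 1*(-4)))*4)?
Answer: 2604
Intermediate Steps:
-28*(-109 + (1 + (-1 - 1*(-4)))*4) = -28*(-109 + (1 + (-1 + 4))*4) = -28*(-109 + (1 + 3)*4) = -28*(-109 + 4*4) = -28*(-109 + 16) = -28*(-93) = 2604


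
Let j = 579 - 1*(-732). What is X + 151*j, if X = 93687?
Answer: 291648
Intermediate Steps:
j = 1311 (j = 579 + 732 = 1311)
X + 151*j = 93687 + 151*1311 = 93687 + 197961 = 291648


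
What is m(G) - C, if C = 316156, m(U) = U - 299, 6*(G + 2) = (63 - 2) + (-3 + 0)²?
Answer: -949336/3 ≈ -3.1645e+5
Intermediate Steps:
G = 29/3 (G = -2 + ((63 - 2) + (-3 + 0)²)/6 = -2 + (61 + (-3)²)/6 = -2 + (61 + 9)/6 = -2 + (⅙)*70 = -2 + 35/3 = 29/3 ≈ 9.6667)
m(U) = -299 + U
m(G) - C = (-299 + 29/3) - 1*316156 = -868/3 - 316156 = -949336/3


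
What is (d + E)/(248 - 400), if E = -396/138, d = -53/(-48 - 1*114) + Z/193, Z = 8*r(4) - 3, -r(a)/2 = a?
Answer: 2077931/109305936 ≈ 0.019010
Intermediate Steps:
r(a) = -2*a
Z = -67 (Z = 8*(-2*4) - 3 = 8*(-8) - 3 = -64 - 3 = -67)
d = -625/31266 (d = -53/(-48 - 1*114) - 67/193 = -53/(-48 - 114) - 67*1/193 = -53/(-162) - 67/193 = -53*(-1/162) - 67/193 = 53/162 - 67/193 = -625/31266 ≈ -0.019990)
E = -66/23 (E = -396*1/138 = -66/23 ≈ -2.8696)
(d + E)/(248 - 400) = (-625/31266 - 66/23)/(248 - 400) = -2077931/719118/(-152) = -2077931/719118*(-1/152) = 2077931/109305936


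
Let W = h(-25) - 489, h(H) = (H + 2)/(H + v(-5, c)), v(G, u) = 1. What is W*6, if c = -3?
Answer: -11713/4 ≈ -2928.3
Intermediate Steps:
h(H) = (2 + H)/(1 + H) (h(H) = (H + 2)/(H + 1) = (2 + H)/(1 + H))
W = -11713/24 (W = (2 - 25)/(1 - 25) - 489 = -23/(-24) - 489 = -1/24*(-23) - 489 = 23/24 - 489 = -11713/24 ≈ -488.04)
W*6 = -11713/24*6 = -11713/4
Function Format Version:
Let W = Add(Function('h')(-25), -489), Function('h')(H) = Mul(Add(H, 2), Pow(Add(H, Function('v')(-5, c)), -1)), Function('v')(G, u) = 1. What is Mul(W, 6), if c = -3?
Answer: Rational(-11713, 4) ≈ -2928.3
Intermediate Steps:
Function('h')(H) = Mul(Pow(Add(1, H), -1), Add(2, H)) (Function('h')(H) = Mul(Add(H, 2), Pow(Add(H, 1), -1)) = Mul(Add(2, H), Pow(Add(1, H), -1)) = Mul(Pow(Add(1, H), -1), Add(2, H)))
W = Rational(-11713, 24) (W = Add(Mul(Pow(Add(1, -25), -1), Add(2, -25)), -489) = Add(Mul(Pow(-24, -1), -23), -489) = Add(Mul(Rational(-1, 24), -23), -489) = Add(Rational(23, 24), -489) = Rational(-11713, 24) ≈ -488.04)
Mul(W, 6) = Mul(Rational(-11713, 24), 6) = Rational(-11713, 4)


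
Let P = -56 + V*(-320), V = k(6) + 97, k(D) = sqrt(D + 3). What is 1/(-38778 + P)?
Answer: -1/70834 ≈ -1.4118e-5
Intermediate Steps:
k(D) = sqrt(3 + D)
V = 100 (V = sqrt(3 + 6) + 97 = sqrt(9) + 97 = 3 + 97 = 100)
P = -32056 (P = -56 + 100*(-320) = -56 - 32000 = -32056)
1/(-38778 + P) = 1/(-38778 - 32056) = 1/(-70834) = -1/70834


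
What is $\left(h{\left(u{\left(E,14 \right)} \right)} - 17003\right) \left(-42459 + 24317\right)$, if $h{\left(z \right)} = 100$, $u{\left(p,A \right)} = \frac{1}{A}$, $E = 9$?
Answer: $306654226$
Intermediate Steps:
$\left(h{\left(u{\left(E,14 \right)} \right)} - 17003\right) \left(-42459 + 24317\right) = \left(100 - 17003\right) \left(-42459 + 24317\right) = \left(-16903\right) \left(-18142\right) = 306654226$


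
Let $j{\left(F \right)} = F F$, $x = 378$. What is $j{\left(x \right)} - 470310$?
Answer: $-327426$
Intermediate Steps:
$j{\left(F \right)} = F^{2}$
$j{\left(x \right)} - 470310 = 378^{2} - 470310 = 142884 - 470310 = -327426$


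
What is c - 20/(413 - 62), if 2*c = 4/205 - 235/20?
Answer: -3409069/575640 ≈ -5.9222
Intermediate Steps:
c = -9619/1640 (c = (4/205 - 235/20)/2 = (4*(1/205) - 235*1/20)/2 = (4/205 - 47/4)/2 = (½)*(-9619/820) = -9619/1640 ≈ -5.8652)
c - 20/(413 - 62) = -9619/1640 - 20/(413 - 62) = -9619/1640 - 20/351 = -3409069/575640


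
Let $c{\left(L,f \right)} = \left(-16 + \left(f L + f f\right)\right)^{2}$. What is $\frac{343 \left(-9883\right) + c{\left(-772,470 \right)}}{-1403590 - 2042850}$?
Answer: $- \frac{20148116067}{3446440} \approx -5846.1$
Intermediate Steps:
$c{\left(L,f \right)} = \left(-16 + f^{2} + L f\right)^{2}$ ($c{\left(L,f \right)} = \left(-16 + \left(L f + f^{2}\right)\right)^{2} = \left(-16 + \left(f^{2} + L f\right)\right)^{2} = \left(-16 + f^{2} + L f\right)^{2}$)
$\frac{343 \left(-9883\right) + c{\left(-772,470 \right)}}{-1403590 - 2042850} = \frac{343 \left(-9883\right) + \left(-16 + 470^{2} - 362840\right)^{2}}{-1403590 - 2042850} = \frac{-3389869 + \left(-16 + 220900 - 362840\right)^{2}}{-3446440} = \left(-3389869 + \left(-141956\right)^{2}\right) \left(- \frac{1}{3446440}\right) = \left(-3389869 + 20151505936\right) \left(- \frac{1}{3446440}\right) = 20148116067 \left(- \frac{1}{3446440}\right) = - \frac{20148116067}{3446440}$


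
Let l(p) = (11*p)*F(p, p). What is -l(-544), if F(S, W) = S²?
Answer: 1770881024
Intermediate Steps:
l(p) = 11*p³ (l(p) = (11*p)*p² = 11*p³)
-l(-544) = -11*(-544)³ = -11*(-160989184) = -1*(-1770881024) = 1770881024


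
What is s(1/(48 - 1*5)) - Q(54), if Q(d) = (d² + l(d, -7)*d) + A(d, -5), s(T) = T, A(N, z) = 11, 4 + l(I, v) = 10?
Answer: -139792/43 ≈ -3251.0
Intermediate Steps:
l(I, v) = 6 (l(I, v) = -4 + 10 = 6)
Q(d) = 11 + d² + 6*d (Q(d) = (d² + 6*d) + 11 = 11 + d² + 6*d)
s(1/(48 - 1*5)) - Q(54) = 1/(48 - 1*5) - (11 + 54² + 6*54) = 1/(48 - 5) - (11 + 2916 + 324) = 1/43 - 1*3251 = 1/43 - 3251 = -139792/43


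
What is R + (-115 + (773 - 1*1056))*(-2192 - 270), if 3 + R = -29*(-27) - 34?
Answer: 980622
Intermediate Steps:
R = 746 (R = -3 + (-29*(-27) - 34) = -3 + (783 - 34) = -3 + 749 = 746)
R + (-115 + (773 - 1*1056))*(-2192 - 270) = 746 + (-115 + (773 - 1*1056))*(-2192 - 270) = 746 + (-115 + (773 - 1056))*(-2462) = 746 + (-115 - 283)*(-2462) = 746 - 398*(-2462) = 746 + 979876 = 980622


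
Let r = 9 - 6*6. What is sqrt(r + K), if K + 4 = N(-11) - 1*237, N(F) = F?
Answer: 3*I*sqrt(31) ≈ 16.703*I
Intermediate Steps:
r = -27 (r = 9 - 36 = -27)
K = -252 (K = -4 + (-11 - 1*237) = -4 + (-11 - 237) = -4 - 248 = -252)
sqrt(r + K) = sqrt(-27 - 252) = sqrt(-279) = 3*I*sqrt(31)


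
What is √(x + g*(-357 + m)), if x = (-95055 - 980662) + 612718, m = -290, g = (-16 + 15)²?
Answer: I*√463646 ≈ 680.92*I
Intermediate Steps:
g = 1 (g = (-1)² = 1)
x = -462999 (x = -1075717 + 612718 = -462999)
√(x + g*(-357 + m)) = √(-462999 + 1*(-357 - 290)) = √(-462999 + 1*(-647)) = √(-462999 - 647) = √(-463646) = I*√463646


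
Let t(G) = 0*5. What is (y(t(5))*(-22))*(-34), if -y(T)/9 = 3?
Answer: -20196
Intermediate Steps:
t(G) = 0
y(T) = -27 (y(T) = -9*3 = -27)
(y(t(5))*(-22))*(-34) = -27*(-22)*(-34) = 594*(-34) = -20196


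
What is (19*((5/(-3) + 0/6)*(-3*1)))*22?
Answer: 2090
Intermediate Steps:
(19*((5/(-3) + 0/6)*(-3*1)))*22 = (19*((5*(-⅓) + 0*(⅙))*(-3)))*22 = (19*((-5/3 + 0)*(-3)))*22 = (19*(-5/3*(-3)))*22 = (19*5)*22 = 95*22 = 2090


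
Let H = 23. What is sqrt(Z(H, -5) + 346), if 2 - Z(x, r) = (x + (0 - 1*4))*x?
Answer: I*sqrt(89) ≈ 9.434*I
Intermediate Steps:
Z(x, r) = 2 - x*(-4 + x) (Z(x, r) = 2 - (x + (0 - 1*4))*x = 2 - (x + (0 - 4))*x = 2 - (x - 4)*x = 2 - (-4 + x)*x = 2 - x*(-4 + x))
sqrt(Z(H, -5) + 346) = sqrt((2 - 1*23**2 + 4*23) + 346) = sqrt((2 - 1*529 + 92) + 346) = sqrt((2 - 529 + 92) + 346) = sqrt(-435 + 346) = sqrt(-89) = I*sqrt(89)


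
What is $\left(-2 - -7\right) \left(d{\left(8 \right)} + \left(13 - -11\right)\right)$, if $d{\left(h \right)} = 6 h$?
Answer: $360$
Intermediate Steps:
$\left(-2 - -7\right) \left(d{\left(8 \right)} + \left(13 - -11\right)\right) = \left(-2 - -7\right) \left(6 \cdot 8 + \left(13 - -11\right)\right) = \left(-2 + 7\right) \left(48 + \left(13 + 11\right)\right) = 5 \left(48 + 24\right) = 5 \cdot 72 = 360$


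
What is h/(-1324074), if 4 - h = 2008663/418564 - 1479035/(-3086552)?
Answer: 412808850101/427649272001267568 ≈ 9.6530e-7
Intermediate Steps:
h = -412808850101/322979887832 (h = 4 - (2008663/418564 - 1479035/(-3086552)) = 4 - (2008663*(1/418564) - 1479035*(-1/3086552)) = 4 - (2008663/418564 + 1479035/3086552) = 4 - 1*1704728401429/322979887832 = 4 - 1704728401429/322979887832 = -412808850101/322979887832 ≈ -1.2781)
h/(-1324074) = -412808850101/322979887832/(-1324074) = -412808850101/322979887832*(-1/1324074) = 412808850101/427649272001267568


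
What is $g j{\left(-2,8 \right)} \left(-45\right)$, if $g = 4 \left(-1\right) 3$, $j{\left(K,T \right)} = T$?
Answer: $4320$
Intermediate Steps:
$g = -12$ ($g = \left(-4\right) 3 = -12$)
$g j{\left(-2,8 \right)} \left(-45\right) = \left(-12\right) 8 \left(-45\right) = \left(-96\right) \left(-45\right) = 4320$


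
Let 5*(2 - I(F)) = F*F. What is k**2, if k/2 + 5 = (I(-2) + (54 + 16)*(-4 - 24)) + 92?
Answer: 350363524/25 ≈ 1.4015e+7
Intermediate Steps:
I(F) = 2 - F**2/5 (I(F) = 2 - F*F/5 = 2 - F**2/5)
k = -18718/5 (k = -10 + 2*(((2 - 1/5*(-2)**2) + (54 + 16)*(-4 - 24)) + 92) = -10 + 2*(((2 - 1/5*4) + 70*(-28)) + 92) = -10 + 2*(((2 - 4/5) - 1960) + 92) = -10 + 2*((6/5 - 1960) + 92) = -10 + 2*(-9794/5 + 92) = -10 + 2*(-9334/5) = -10 - 18668/5 = -18718/5 ≈ -3743.6)
k**2 = (-18718/5)**2 = 350363524/25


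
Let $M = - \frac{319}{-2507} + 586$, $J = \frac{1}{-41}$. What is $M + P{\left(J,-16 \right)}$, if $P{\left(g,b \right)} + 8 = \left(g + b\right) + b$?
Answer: $\frac{56132274}{102787} \approx 546.1$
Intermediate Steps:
$J = - \frac{1}{41} \approx -0.02439$
$P{\left(g,b \right)} = -8 + g + 2 b$ ($P{\left(g,b \right)} = -8 + \left(\left(g + b\right) + b\right) = -8 + \left(\left(b + g\right) + b\right) = -8 + \left(g + 2 b\right) = -8 + g + 2 b$)
$M = \frac{1469421}{2507}$ ($M = \left(-319\right) \left(- \frac{1}{2507}\right) + 586 = \frac{319}{2507} + 586 = \frac{1469421}{2507} \approx 586.13$)
$M + P{\left(J,-16 \right)} = \frac{1469421}{2507} - \frac{1641}{41} = \frac{56132274}{102787}$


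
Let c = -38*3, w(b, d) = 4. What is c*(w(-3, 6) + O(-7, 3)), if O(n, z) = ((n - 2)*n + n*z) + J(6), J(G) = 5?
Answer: -5814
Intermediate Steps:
c = -114 (c = -19*6 = -114)
O(n, z) = 5 + n*z + n*(-2 + n) (O(n, z) = ((n - 2)*n + n*z) + 5 = ((-2 + n)*n + n*z) + 5 = (n*(-2 + n) + n*z) + 5 = (n*z + n*(-2 + n)) + 5 = 5 + n*z + n*(-2 + n))
c*(w(-3, 6) + O(-7, 3)) = -114*(4 + (5 + (-7)**2 - 2*(-7) - 7*3)) = -114*(4 + (5 + 49 + 14 - 21)) = -114*(4 + 47) = -114*51 = -5814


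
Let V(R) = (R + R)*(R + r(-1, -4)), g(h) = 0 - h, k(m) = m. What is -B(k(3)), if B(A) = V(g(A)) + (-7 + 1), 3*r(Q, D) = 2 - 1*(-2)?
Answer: -4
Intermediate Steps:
r(Q, D) = 4/3 (r(Q, D) = (2 - 1*(-2))/3 = (2 + 2)/3 = (⅓)*4 = 4/3)
g(h) = -h
V(R) = 2*R*(4/3 + R) (V(R) = (R + R)*(R + 4/3) = (2*R)*(4/3 + R) = 2*R*(4/3 + R))
B(A) = -6 - 2*A*(4 - 3*A)/3 (B(A) = 2*(-A)*(4 + 3*(-A))/3 + (-7 + 1) = 2*(-A)*(4 - 3*A)/3 - 6 = -2*A*(4 - 3*A)/3 - 6 = -6 - 2*A*(4 - 3*A)/3)
-B(k(3)) = -(-6 + (⅔)*3*(-4 + 3*3)) = -(-6 + (⅔)*3*(-4 + 9)) = -(-6 + (⅔)*3*5) = -(-6 + 10) = -1*4 = -4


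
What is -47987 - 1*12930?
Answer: -60917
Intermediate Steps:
-47987 - 1*12930 = -47987 - 12930 = -60917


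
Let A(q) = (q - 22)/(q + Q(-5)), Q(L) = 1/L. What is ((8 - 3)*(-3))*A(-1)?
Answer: -575/2 ≈ -287.50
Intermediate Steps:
A(q) = (-22 + q)/(-1/5 + q) (A(q) = (q - 22)/(q + 1/(-5)) = (-22 + q)/(q - 1/5) = (-22 + q)/(-1/5 + q))
((8 - 3)*(-3))*A(-1) = ((8 - 3)*(-3))*(5*(-22 - 1)/(-1 + 5*(-1))) = (5*(-3))*(5*(-23)/(-1 - 5)) = -75*(-23)/(-6) = -75*(-1)*(-23)/6 = -15*115/6 = -575/2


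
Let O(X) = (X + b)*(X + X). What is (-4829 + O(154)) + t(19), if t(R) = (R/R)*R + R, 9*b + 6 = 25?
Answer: 389621/9 ≈ 43291.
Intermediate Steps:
b = 19/9 (b = -2/3 + (1/9)*25 = -2/3 + 25/9 = 19/9 ≈ 2.1111)
t(R) = 2*R (t(R) = 1*R + R = R + R = 2*R)
O(X) = 2*X*(19/9 + X) (O(X) = (X + 19/9)*(X + X) = (19/9 + X)*(2*X) = 2*X*(19/9 + X))
(-4829 + O(154)) + t(19) = (-4829 + (2/9)*154*(19 + 9*154)) + 2*19 = (-4829 + (2/9)*154*(19 + 1386)) + 38 = (-4829 + (2/9)*154*1405) + 38 = (-4829 + 432740/9) + 38 = 389279/9 + 38 = 389621/9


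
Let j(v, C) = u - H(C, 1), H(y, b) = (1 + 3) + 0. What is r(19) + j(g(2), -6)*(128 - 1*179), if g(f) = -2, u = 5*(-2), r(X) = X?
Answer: 733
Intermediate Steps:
u = -10
H(y, b) = 4 (H(y, b) = 4 + 0 = 4)
j(v, C) = -14 (j(v, C) = -10 - 1*4 = -10 - 4 = -14)
r(19) + j(g(2), -6)*(128 - 1*179) = 19 - 14*(128 - 1*179) = 19 - 14*(128 - 179) = 19 - 14*(-51) = 19 + 714 = 733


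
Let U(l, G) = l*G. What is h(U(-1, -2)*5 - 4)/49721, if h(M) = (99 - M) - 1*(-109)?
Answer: 202/49721 ≈ 0.0040627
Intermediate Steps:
U(l, G) = G*l
h(M) = 208 - M (h(M) = (99 - M) + 109 = 208 - M)
h(U(-1, -2)*5 - 4)/49721 = (208 - (-2*(-1)*5 - 4))/49721 = (208 - (2*5 - 4))*(1/49721) = (208 - (10 - 4))*(1/49721) = (208 - 1*6)*(1/49721) = (208 - 6)*(1/49721) = 202*(1/49721) = 202/49721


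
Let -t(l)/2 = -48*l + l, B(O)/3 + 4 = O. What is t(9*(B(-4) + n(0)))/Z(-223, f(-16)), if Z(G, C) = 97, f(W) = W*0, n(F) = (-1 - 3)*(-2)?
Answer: -13536/97 ≈ -139.55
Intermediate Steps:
B(O) = -12 + 3*O
n(F) = 8 (n(F) = -4*(-2) = 8)
f(W) = 0
t(l) = 94*l (t(l) = -2*(-48*l + l) = -(-94)*l = 94*l)
t(9*(B(-4) + n(0)))/Z(-223, f(-16)) = (94*(9*((-12 + 3*(-4)) + 8)))/97 = (94*(9*((-12 - 12) + 8)))*(1/97) = (94*(9*(-24 + 8)))*(1/97) = (94*(9*(-16)))*(1/97) = (94*(-144))*(1/97) = -13536*1/97 = -13536/97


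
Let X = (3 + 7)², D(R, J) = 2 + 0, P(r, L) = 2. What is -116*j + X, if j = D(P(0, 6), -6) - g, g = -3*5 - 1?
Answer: -1988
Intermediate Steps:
D(R, J) = 2
g = -16 (g = -15 - 1 = -16)
j = 18 (j = 2 - 1*(-16) = 2 + 16 = 18)
X = 100 (X = 10² = 100)
-116*j + X = -116*18 + 100 = -2088 + 100 = -1988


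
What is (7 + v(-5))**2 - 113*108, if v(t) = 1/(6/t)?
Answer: -437975/36 ≈ -12166.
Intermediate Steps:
v(t) = t/6
(7 + v(-5))**2 - 113*108 = (7 + (1/6)*(-5))**2 - 113*108 = (7 - 5/6)**2 - 12204 = (37/6)**2 - 12204 = 1369/36 - 12204 = -437975/36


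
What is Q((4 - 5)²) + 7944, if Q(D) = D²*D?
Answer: 7945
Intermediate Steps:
Q(D) = D³
Q((4 - 5)²) + 7944 = ((4 - 5)²)³ + 7944 = ((-1)²)³ + 7944 = 1³ + 7944 = 1 + 7944 = 7945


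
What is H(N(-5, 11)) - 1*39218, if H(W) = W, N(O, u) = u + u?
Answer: -39196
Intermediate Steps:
N(O, u) = 2*u
H(N(-5, 11)) - 1*39218 = 2*11 - 1*39218 = 22 - 39218 = -39196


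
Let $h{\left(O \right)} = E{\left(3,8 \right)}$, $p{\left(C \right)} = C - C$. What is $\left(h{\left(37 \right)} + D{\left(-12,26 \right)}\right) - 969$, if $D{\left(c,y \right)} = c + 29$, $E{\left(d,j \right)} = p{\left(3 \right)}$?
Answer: $-952$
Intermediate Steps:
$p{\left(C \right)} = 0$
$E{\left(d,j \right)} = 0$
$D{\left(c,y \right)} = 29 + c$
$h{\left(O \right)} = 0$
$\left(h{\left(37 \right)} + D{\left(-12,26 \right)}\right) - 969 = \left(0 + \left(29 - 12\right)\right) - 969 = \left(0 + 17\right) - 969 = 17 - 969 = -952$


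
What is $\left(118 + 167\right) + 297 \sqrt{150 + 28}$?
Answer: $285 + 297 \sqrt{178} \approx 4247.5$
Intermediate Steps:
$\left(118 + 167\right) + 297 \sqrt{150 + 28} = 285 + 297 \sqrt{178}$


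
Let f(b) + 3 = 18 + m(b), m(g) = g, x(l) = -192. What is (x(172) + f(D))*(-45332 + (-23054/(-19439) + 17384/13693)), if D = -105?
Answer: 3402538054063212/266178227 ≈ 1.2783e+7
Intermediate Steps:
f(b) = 15 + b (f(b) = -3 + (18 + b) = 15 + b)
(x(172) + f(D))*(-45332 + (-23054/(-19439) + 17384/13693)) = (-192 + (15 - 105))*(-45332 + (-23054/(-19439) + 17384/13693)) = (-192 - 90)*(-45332 + (-23054*(-1/19439) + 17384*(1/13693))) = -282*(-45332 + (23054/19439 + 17384/13693)) = -282*(-45332 + 653605998/266178227) = -282*(-12065737780366/266178227) = 3402538054063212/266178227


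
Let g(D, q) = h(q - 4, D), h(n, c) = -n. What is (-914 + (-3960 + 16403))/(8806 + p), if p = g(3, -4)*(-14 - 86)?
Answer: 11529/8006 ≈ 1.4400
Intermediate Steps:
g(D, q) = 4 - q (g(D, q) = -(q - 4) = -(-4 + q) = 4 - q)
p = -800 (p = (4 - 1*(-4))*(-14 - 86) = (4 + 4)*(-100) = 8*(-100) = -800)
(-914 + (-3960 + 16403))/(8806 + p) = (-914 + (-3960 + 16403))/(8806 - 800) = (-914 + 12443)/8006 = 11529*(1/8006) = 11529/8006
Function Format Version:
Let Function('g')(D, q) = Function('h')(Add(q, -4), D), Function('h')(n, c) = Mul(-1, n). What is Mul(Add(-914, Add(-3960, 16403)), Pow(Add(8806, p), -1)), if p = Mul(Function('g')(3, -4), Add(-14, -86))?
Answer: Rational(11529, 8006) ≈ 1.4400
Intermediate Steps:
Function('g')(D, q) = Add(4, Mul(-1, q)) (Function('g')(D, q) = Mul(-1, Add(q, -4)) = Mul(-1, Add(-4, q)) = Add(4, Mul(-1, q)))
p = -800 (p = Mul(Add(4, Mul(-1, -4)), Add(-14, -86)) = Mul(Add(4, 4), -100) = Mul(8, -100) = -800)
Mul(Add(-914, Add(-3960, 16403)), Pow(Add(8806, p), -1)) = Mul(Add(-914, Add(-3960, 16403)), Pow(Add(8806, -800), -1)) = Mul(Add(-914, 12443), Pow(8006, -1)) = Mul(11529, Rational(1, 8006)) = Rational(11529, 8006)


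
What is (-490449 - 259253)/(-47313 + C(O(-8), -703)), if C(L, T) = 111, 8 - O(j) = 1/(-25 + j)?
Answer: 374851/23601 ≈ 15.883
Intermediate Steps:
O(j) = 8 - 1/(-25 + j)
(-490449 - 259253)/(-47313 + C(O(-8), -703)) = (-490449 - 259253)/(-47313 + 111) = -749702/(-47202) = -749702*(-1/47202) = 374851/23601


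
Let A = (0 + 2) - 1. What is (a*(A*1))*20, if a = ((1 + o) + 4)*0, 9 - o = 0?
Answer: 0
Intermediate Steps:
o = 9 (o = 9 - 1*0 = 9 + 0 = 9)
A = 1 (A = 2 - 1 = 1)
a = 0 (a = ((1 + 9) + 4)*0 = (10 + 4)*0 = 14*0 = 0)
(a*(A*1))*20 = (0*(1*1))*20 = (0*1)*20 = 0*20 = 0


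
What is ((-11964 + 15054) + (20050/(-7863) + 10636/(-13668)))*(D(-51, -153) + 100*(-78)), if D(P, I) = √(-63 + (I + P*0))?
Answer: -71874662446600/2985319 + 55288201882*I*√6/2985319 ≈ -2.4076e+7 + 45365.0*I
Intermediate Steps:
D(P, I) = √(-63 + I) (D(P, I) = √(-63 + (I + 0)) = √(-63 + I))
((-11964 + 15054) + (20050/(-7863) + 10636/(-13668)))*(D(-51, -153) + 100*(-78)) = ((-11964 + 15054) + (20050/(-7863) + 10636/(-13668)))*(√(-63 - 153) + 100*(-78)) = (3090 + (20050*(-1/7863) + 10636*(-1/13668)))*(√(-216) - 7800) = (3090 + (-20050/7863 - 2659/3417))*(6*I*√6 - 7800) = (3090 - 29806189/8955957)*(-7800 + 6*I*√6) = 27644100941*(-7800 + 6*I*√6)/8955957 = -71874662446600/2985319 + 55288201882*I*√6/2985319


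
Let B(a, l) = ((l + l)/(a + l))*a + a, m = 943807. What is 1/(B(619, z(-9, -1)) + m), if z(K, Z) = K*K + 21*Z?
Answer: 679/641339534 ≈ 1.0587e-6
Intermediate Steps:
z(K, Z) = K² + 21*Z
B(a, l) = a + 2*a*l/(a + l) (B(a, l) = ((2*l)/(a + l))*a + a = (2*l/(a + l))*a + a = 2*a*l/(a + l) + a = a + 2*a*l/(a + l))
1/(B(619, z(-9, -1)) + m) = 1/(619*(619 + 3*((-9)² + 21*(-1)))/(619 + ((-9)² + 21*(-1))) + 943807) = 1/(619*(619 + 3*(81 - 21))/(619 + (81 - 21)) + 943807) = 1/(619*(619 + 3*60)/(619 + 60) + 943807) = 1/(619*(619 + 180)/679 + 943807) = 1/(619*(1/679)*799 + 943807) = 1/(494581/679 + 943807) = 1/(641339534/679) = 679/641339534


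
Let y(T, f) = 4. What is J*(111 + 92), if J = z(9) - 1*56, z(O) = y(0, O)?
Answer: -10556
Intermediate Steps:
z(O) = 4
J = -52 (J = 4 - 1*56 = 4 - 56 = -52)
J*(111 + 92) = -52*(111 + 92) = -52*203 = -10556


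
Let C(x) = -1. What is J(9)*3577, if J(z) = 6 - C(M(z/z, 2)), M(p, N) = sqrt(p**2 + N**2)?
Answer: 25039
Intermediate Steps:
M(p, N) = sqrt(N**2 + p**2)
J(z) = 7 (J(z) = 6 - 1*(-1) = 6 + 1 = 7)
J(9)*3577 = 7*3577 = 25039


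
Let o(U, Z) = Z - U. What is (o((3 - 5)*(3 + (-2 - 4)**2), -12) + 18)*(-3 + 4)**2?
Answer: 84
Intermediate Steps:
(o((3 - 5)*(3 + (-2 - 4)**2), -12) + 18)*(-3 + 4)**2 = ((-12 - (3 - 5)*(3 + (-2 - 4)**2)) + 18)*(-3 + 4)**2 = ((-12 - (-2)*(3 + (-6)**2)) + 18)*1**2 = ((-12 - (-2)*(3 + 36)) + 18)*1 = ((-12 - (-2)*39) + 18)*1 = ((-12 - 1*(-78)) + 18)*1 = ((-12 + 78) + 18)*1 = (66 + 18)*1 = 84*1 = 84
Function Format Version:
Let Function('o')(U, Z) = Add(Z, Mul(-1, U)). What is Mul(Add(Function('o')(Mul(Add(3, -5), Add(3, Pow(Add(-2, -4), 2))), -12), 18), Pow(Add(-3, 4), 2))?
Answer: 84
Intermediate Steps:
Mul(Add(Function('o')(Mul(Add(3, -5), Add(3, Pow(Add(-2, -4), 2))), -12), 18), Pow(Add(-3, 4), 2)) = Mul(Add(Add(-12, Mul(-1, Mul(Add(3, -5), Add(3, Pow(Add(-2, -4), 2))))), 18), Pow(Add(-3, 4), 2)) = Mul(Add(Add(-12, Mul(-1, Mul(-2, Add(3, Pow(-6, 2))))), 18), Pow(1, 2)) = Mul(Add(Add(-12, Mul(-1, Mul(-2, Add(3, 36)))), 18), 1) = Mul(Add(Add(-12, Mul(-1, Mul(-2, 39))), 18), 1) = Mul(Add(Add(-12, Mul(-1, -78)), 18), 1) = Mul(Add(Add(-12, 78), 18), 1) = Mul(Add(66, 18), 1) = Mul(84, 1) = 84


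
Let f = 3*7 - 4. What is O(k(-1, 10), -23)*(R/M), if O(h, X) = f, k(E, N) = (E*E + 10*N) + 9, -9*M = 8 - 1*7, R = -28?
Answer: 4284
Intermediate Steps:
M = -⅑ (M = -(8 - 1*7)/9 = -(8 - 7)/9 = -⅑*1 = -⅑ ≈ -0.11111)
f = 17 (f = 21 - 4 = 17)
k(E, N) = 9 + E² + 10*N (k(E, N) = (E² + 10*N) + 9 = 9 + E² + 10*N)
O(h, X) = 17
O(k(-1, 10), -23)*(R/M) = 17*(-28/(-⅑)) = 17*(-28*(-9)) = 17*252 = 4284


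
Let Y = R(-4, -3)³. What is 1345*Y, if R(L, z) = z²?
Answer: 980505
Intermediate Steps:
Y = 729 (Y = ((-3)²)³ = 9³ = 729)
1345*Y = 1345*729 = 980505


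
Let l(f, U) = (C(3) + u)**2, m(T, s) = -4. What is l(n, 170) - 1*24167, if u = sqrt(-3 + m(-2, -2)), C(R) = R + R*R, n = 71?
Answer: -24030 + 24*I*sqrt(7) ≈ -24030.0 + 63.498*I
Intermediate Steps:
C(R) = R + R**2
u = I*sqrt(7) (u = sqrt(-3 - 4) = sqrt(-7) = I*sqrt(7) ≈ 2.6458*I)
l(f, U) = (12 + I*sqrt(7))**2 (l(f, U) = (3*(1 + 3) + I*sqrt(7))**2 = (3*4 + I*sqrt(7))**2 = (12 + I*sqrt(7))**2)
l(n, 170) - 1*24167 = (12 + I*sqrt(7))**2 - 1*24167 = (12 + I*sqrt(7))**2 - 24167 = -24167 + (12 + I*sqrt(7))**2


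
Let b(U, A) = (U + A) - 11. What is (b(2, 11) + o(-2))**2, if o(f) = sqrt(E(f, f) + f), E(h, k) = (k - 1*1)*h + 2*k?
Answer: 4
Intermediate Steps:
b(U, A) = -11 + A + U (b(U, A) = (A + U) - 11 = -11 + A + U)
E(h, k) = 2*k + h*(-1 + k) (E(h, k) = (k - 1)*h + 2*k = (-1 + k)*h + 2*k = h*(-1 + k) + 2*k = 2*k + h*(-1 + k))
o(f) = sqrt(f**2 + 2*f) (o(f) = sqrt((-f + 2*f + f*f) + f) = sqrt((-f + 2*f + f**2) + f) = sqrt((f + f**2) + f) = sqrt(f**2 + 2*f))
(b(2, 11) + o(-2))**2 = ((-11 + 11 + 2) + sqrt(-2*(2 - 2)))**2 = (2 + sqrt(-2*0))**2 = (2 + sqrt(0))**2 = (2 + 0)**2 = 2**2 = 4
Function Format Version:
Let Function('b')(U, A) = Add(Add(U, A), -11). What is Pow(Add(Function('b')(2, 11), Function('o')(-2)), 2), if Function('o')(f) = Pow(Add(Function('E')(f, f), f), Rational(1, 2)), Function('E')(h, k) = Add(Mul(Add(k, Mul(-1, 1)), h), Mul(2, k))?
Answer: 4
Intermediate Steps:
Function('b')(U, A) = Add(-11, A, U) (Function('b')(U, A) = Add(Add(A, U), -11) = Add(-11, A, U))
Function('E')(h, k) = Add(Mul(2, k), Mul(h, Add(-1, k))) (Function('E')(h, k) = Add(Mul(Add(k, -1), h), Mul(2, k)) = Add(Mul(Add(-1, k), h), Mul(2, k)) = Add(Mul(h, Add(-1, k)), Mul(2, k)) = Add(Mul(2, k), Mul(h, Add(-1, k))))
Function('o')(f) = Pow(Add(Pow(f, 2), Mul(2, f)), Rational(1, 2)) (Function('o')(f) = Pow(Add(Add(Mul(-1, f), Mul(2, f), Mul(f, f)), f), Rational(1, 2)) = Pow(Add(Add(Mul(-1, f), Mul(2, f), Pow(f, 2)), f), Rational(1, 2)) = Pow(Add(Add(f, Pow(f, 2)), f), Rational(1, 2)) = Pow(Add(Pow(f, 2), Mul(2, f)), Rational(1, 2)))
Pow(Add(Function('b')(2, 11), Function('o')(-2)), 2) = Pow(Add(Add(-11, 11, 2), Pow(Mul(-2, Add(2, -2)), Rational(1, 2))), 2) = Pow(Add(2, Pow(Mul(-2, 0), Rational(1, 2))), 2) = Pow(Add(2, Pow(0, Rational(1, 2))), 2) = Pow(Add(2, 0), 2) = Pow(2, 2) = 4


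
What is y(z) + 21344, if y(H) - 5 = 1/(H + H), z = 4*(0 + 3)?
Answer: 512377/24 ≈ 21349.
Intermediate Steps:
z = 12 (z = 4*3 = 12)
y(H) = 5 + 1/(2*H) (y(H) = 5 + 1/(H + H) = 5 + 1/(2*H))
y(z) + 21344 = (5 + (1/2)/12) + 21344 = (5 + (1/2)*(1/12)) + 21344 = (5 + 1/24) + 21344 = 121/24 + 21344 = 512377/24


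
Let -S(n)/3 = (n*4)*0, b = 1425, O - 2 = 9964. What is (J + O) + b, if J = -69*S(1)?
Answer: 11391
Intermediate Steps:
O = 9966 (O = 2 + 9964 = 9966)
S(n) = 0 (S(n) = -3*n*4*0 = -3*4*n*0 = -3*0 = 0)
J = 0 (J = -69*0 = 0)
(J + O) + b = (0 + 9966) + 1425 = 9966 + 1425 = 11391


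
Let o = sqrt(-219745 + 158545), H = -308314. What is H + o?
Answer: -308314 + 60*I*sqrt(17) ≈ -3.0831e+5 + 247.39*I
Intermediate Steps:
o = 60*I*sqrt(17) (o = sqrt(-61200) = 60*I*sqrt(17) ≈ 247.39*I)
H + o = -308314 + 60*I*sqrt(17)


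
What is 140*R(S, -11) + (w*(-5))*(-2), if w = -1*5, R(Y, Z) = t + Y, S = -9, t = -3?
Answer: -1730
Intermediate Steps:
R(Y, Z) = -3 + Y
w = -5
140*R(S, -11) + (w*(-5))*(-2) = 140*(-3 - 9) - 5*(-5)*(-2) = 140*(-12) + 25*(-2) = -1680 - 50 = -1730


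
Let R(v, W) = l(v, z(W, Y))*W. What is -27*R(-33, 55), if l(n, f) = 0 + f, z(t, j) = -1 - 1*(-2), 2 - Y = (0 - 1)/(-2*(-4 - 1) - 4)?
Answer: -1485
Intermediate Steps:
Y = 13/6 (Y = 2 - (0 - 1)/(-2*(-4 - 1) - 4) = 2 - (-1)/(-2*(-5) - 4) = 2 - (-1)/(10 - 4) = 2 - (-1)/6 = 2 - 1*(-1/6) = 2 + 1/6 = 13/6 ≈ 2.1667)
z(t, j) = 1 (z(t, j) = -1 + 2 = 1)
l(n, f) = f
R(v, W) = W (R(v, W) = 1*W = W)
-27*R(-33, 55) = -27*55 = -1485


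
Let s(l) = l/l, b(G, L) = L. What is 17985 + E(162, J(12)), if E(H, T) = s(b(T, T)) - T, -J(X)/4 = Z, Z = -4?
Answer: 17970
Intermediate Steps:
J(X) = 16 (J(X) = -4*(-4) = 16)
s(l) = 1
E(H, T) = 1 - T
17985 + E(162, J(12)) = 17985 + (1 - 1*16) = 17985 + (1 - 16) = 17985 - 15 = 17970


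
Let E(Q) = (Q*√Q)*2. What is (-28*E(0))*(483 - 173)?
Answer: 0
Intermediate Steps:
E(Q) = 2*Q^(3/2) (E(Q) = Q^(3/2)*2 = 2*Q^(3/2))
(-28*E(0))*(483 - 173) = (-56*0^(3/2))*(483 - 173) = -56*0*310 = -28*0*310 = 0*310 = 0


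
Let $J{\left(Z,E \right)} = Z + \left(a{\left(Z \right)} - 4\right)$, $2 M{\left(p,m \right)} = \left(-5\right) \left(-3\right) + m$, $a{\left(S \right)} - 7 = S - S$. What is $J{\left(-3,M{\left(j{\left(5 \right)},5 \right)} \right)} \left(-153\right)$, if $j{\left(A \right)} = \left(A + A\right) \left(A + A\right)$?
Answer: $0$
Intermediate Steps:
$a{\left(S \right)} = 7$ ($a{\left(S \right)} = 7 + \left(S - S\right) = 7 + 0 = 7$)
$j{\left(A \right)} = 4 A^{2}$ ($j{\left(A \right)} = 2 A 2 A = 4 A^{2}$)
$M{\left(p,m \right)} = \frac{15}{2} + \frac{m}{2}$ ($M{\left(p,m \right)} = \frac{\left(-5\right) \left(-3\right) + m}{2} = \frac{15 + m}{2} = \frac{15}{2} + \frac{m}{2}$)
$J{\left(Z,E \right)} = 3 + Z$ ($J{\left(Z,E \right)} = Z + \left(7 - 4\right) = Z + 3 = 3 + Z$)
$J{\left(-3,M{\left(j{\left(5 \right)},5 \right)} \right)} \left(-153\right) = \left(3 - 3\right) \left(-153\right) = 0 \left(-153\right) = 0$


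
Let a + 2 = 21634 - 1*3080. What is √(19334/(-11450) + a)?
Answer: √24319922057/1145 ≈ 136.20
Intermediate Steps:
a = 18552 (a = -2 + (21634 - 1*3080) = -2 + (21634 - 3080) = -2 + 18554 = 18552)
√(19334/(-11450) + a) = √(19334/(-11450) + 18552) = √(19334*(-1/11450) + 18552) = √(-9667/5725 + 18552) = √(106200533/5725) = √24319922057/1145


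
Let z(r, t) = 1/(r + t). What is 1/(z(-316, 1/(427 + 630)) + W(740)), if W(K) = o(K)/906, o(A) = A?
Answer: 16811887/13678361 ≈ 1.2291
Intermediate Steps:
W(K) = K/906
1/(z(-316, 1/(427 + 630)) + W(740)) = 1/(1/(-316 + 1/(427 + 630)) + (1/906)*740) = 1/(1/(-316 + 1/1057) + 370/453) = 1/(1/(-334011/1057) + 370/453) = 1/(-1057/334011 + 370/453) = 1/(13678361/16811887) = 16811887/13678361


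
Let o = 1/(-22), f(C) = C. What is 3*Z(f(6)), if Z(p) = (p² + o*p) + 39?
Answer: 2466/11 ≈ 224.18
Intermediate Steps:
o = -1/22 ≈ -0.045455
Z(p) = 39 + p² - p/22 (Z(p) = (p² - p/22) + 39 = 39 + p² - p/22)
3*Z(f(6)) = 3*(39 + 6² - 1/22*6) = 3*(39 + 36 - 3/11) = 3*(822/11) = 2466/11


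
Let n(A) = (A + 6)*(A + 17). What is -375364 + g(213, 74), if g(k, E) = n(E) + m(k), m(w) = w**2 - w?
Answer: -322928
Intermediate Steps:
n(A) = (6 + A)*(17 + A)
g(k, E) = 102 + E**2 + 23*E + k*(-1 + k) (g(k, E) = (102 + E**2 + 23*E) + k*(-1 + k) = 102 + E**2 + 23*E + k*(-1 + k))
-375364 + g(213, 74) = -375364 + (102 + 74**2 + 23*74 + 213*(-1 + 213)) = -375364 + (102 + 5476 + 1702 + 213*212) = -375364 + (102 + 5476 + 1702 + 45156) = -375364 + 52436 = -322928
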